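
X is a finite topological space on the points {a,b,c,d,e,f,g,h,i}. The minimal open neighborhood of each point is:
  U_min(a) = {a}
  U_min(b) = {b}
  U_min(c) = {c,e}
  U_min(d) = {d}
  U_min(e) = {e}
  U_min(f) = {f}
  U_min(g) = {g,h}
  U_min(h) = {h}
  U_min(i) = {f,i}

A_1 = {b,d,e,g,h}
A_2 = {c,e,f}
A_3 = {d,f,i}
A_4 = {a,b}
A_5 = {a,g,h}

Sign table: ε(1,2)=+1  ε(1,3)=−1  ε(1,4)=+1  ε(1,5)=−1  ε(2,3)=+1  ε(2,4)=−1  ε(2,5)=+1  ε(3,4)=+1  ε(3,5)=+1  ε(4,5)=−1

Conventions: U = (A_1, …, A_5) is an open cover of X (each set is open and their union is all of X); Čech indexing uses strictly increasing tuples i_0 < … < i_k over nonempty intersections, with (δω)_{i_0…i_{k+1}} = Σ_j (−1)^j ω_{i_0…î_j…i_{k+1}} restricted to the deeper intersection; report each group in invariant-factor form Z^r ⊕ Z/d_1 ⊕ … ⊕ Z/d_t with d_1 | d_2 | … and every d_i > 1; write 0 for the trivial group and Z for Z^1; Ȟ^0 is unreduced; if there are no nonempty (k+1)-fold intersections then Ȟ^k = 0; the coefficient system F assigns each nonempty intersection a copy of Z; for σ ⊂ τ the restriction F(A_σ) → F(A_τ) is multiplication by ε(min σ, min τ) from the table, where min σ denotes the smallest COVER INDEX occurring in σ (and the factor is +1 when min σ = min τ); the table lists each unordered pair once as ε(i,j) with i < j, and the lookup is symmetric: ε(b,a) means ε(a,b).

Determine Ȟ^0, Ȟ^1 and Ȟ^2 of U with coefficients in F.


cover nerve:
  A12={e} A13={d} A14={b} A15={g,h} A23={f} A45={a}
C dims 5,6; δ0: rk 5, SNF 1^4·2
Ȟ^0: (5−5)−0=0 ⇒ 0
Ȟ^1: (6−0)−5=1 plus torsion [2] ⇒ Z ⊕ Z/2
Ȟ^2: (0−0)−0=0 ⇒ 0

Ȟ^0 = 0; Ȟ^1 = Z ⊕ Z/2; Ȟ^2 = 0


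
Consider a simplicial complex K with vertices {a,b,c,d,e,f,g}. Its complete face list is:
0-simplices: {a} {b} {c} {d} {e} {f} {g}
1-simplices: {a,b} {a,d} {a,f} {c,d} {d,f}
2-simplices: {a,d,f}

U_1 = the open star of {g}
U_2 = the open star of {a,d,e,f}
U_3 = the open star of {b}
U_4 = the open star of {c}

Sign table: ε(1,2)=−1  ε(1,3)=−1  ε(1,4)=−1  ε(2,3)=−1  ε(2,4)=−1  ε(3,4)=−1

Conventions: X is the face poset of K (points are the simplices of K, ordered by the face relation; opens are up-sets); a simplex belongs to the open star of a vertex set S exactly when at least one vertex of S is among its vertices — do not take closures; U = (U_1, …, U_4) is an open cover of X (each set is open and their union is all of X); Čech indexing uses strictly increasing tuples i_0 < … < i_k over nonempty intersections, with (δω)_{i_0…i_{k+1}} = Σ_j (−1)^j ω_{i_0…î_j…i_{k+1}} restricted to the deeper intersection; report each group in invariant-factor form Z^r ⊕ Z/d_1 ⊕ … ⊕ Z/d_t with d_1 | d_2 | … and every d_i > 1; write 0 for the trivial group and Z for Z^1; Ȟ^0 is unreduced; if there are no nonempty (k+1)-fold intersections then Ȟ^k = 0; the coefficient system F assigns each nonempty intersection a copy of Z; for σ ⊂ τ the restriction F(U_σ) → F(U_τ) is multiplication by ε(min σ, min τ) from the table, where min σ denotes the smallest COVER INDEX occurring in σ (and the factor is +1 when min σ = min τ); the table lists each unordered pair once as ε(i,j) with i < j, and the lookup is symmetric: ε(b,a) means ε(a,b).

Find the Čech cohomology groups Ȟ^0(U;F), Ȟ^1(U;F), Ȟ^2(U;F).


nerve simplices:
  U1={{g}} U2={{a},{d},{e},{f},{a,b},{a,d},{a,f},{c,d},{d,f},{a,d,f}} U3={{b},{a,b}} U4={{c},{c,d}}
  U23={{a,b}} U24={{c,d}}
C dims 4,2; δ0: rk 2, SNF 1^2
degree 0: 4−2−0 = 2 → Ȟ^0 ≅ Z^2
degree 1: 2−0−2 = 0 → Ȟ^1 ≅ 0
degree 2: 0−0−0 = 0 → Ȟ^2 ≅ 0

Ȟ^0 = Z^2, Ȟ^1 = 0 and Ȟ^2 = 0


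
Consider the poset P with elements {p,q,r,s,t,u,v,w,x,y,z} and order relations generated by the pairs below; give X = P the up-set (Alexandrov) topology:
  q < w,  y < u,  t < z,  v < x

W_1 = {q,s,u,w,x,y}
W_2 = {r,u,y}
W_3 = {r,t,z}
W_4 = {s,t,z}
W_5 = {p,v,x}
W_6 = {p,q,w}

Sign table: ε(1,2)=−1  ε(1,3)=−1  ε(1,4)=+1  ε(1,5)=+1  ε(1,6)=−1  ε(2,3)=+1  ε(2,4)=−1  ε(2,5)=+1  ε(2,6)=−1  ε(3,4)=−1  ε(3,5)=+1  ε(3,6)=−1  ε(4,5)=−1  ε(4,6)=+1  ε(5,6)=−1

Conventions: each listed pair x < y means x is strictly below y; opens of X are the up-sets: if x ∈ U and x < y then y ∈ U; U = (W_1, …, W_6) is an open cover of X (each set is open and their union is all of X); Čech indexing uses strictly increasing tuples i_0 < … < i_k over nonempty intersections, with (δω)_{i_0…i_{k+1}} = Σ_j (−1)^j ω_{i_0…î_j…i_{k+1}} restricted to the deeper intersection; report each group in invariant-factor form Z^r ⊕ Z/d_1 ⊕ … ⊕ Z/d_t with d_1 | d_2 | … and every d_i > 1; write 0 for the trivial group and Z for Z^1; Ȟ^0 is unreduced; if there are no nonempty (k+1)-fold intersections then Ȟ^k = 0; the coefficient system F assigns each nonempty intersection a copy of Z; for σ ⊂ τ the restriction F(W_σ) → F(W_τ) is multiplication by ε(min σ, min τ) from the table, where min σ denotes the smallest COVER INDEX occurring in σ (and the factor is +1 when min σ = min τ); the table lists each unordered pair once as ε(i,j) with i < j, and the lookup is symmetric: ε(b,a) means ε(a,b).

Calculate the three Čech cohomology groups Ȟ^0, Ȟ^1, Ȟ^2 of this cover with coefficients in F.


Ȟ^0(U;F) ≅ Z; Ȟ^1(U;F) ≅ Z^2; Ȟ^2(U;F) ≅ 0

nerve simplices:
  W12={u,y} W14={s} W15={x} W16={q,w} W23={r} W34={t,z} W56={p}
C dims 6,7; δ0: rk 5, SNF 1^5
degree 0: 6−5−0 = 1 → Ȟ^0 ≅ Z
degree 1: 7−0−5 = 2 → Ȟ^1 ≅ Z^2
degree 2: 0−0−0 = 0 → Ȟ^2 ≅ 0


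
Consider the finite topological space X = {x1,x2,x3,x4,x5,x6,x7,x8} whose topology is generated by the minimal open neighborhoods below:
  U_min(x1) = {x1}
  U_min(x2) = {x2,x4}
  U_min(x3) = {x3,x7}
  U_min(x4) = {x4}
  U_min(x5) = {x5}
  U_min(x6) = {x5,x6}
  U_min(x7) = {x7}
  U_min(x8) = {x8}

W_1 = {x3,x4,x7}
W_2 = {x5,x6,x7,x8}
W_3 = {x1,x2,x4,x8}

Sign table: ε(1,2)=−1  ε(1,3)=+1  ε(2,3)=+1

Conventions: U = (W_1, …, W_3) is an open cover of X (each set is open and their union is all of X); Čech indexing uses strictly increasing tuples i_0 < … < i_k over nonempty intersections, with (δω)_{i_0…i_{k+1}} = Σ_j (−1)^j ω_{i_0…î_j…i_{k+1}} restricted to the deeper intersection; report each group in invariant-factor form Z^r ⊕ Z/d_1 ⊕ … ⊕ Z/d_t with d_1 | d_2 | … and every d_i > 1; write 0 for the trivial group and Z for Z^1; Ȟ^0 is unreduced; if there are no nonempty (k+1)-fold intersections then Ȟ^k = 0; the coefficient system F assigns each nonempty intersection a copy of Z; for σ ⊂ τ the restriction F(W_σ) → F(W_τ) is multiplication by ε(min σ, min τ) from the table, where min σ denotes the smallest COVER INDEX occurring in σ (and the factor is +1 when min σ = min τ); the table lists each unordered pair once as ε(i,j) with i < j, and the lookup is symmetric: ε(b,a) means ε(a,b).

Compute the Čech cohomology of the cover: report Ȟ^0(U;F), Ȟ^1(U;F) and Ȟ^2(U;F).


cover nerve:
  W12={x7} W13={x4} W23={x8}
C dims 3,3; δ0: rk 3, SNF 1^2·2
Ȟ^0: (3−3)−0=0 ⇒ 0
Ȟ^1: (3−0)−3=0 plus torsion [2] ⇒ Z/2
Ȟ^2: (0−0)−0=0 ⇒ 0

Ȟ^0 ≅ 0, Ȟ^1 ≅ Z/2 and Ȟ^2 ≅ 0


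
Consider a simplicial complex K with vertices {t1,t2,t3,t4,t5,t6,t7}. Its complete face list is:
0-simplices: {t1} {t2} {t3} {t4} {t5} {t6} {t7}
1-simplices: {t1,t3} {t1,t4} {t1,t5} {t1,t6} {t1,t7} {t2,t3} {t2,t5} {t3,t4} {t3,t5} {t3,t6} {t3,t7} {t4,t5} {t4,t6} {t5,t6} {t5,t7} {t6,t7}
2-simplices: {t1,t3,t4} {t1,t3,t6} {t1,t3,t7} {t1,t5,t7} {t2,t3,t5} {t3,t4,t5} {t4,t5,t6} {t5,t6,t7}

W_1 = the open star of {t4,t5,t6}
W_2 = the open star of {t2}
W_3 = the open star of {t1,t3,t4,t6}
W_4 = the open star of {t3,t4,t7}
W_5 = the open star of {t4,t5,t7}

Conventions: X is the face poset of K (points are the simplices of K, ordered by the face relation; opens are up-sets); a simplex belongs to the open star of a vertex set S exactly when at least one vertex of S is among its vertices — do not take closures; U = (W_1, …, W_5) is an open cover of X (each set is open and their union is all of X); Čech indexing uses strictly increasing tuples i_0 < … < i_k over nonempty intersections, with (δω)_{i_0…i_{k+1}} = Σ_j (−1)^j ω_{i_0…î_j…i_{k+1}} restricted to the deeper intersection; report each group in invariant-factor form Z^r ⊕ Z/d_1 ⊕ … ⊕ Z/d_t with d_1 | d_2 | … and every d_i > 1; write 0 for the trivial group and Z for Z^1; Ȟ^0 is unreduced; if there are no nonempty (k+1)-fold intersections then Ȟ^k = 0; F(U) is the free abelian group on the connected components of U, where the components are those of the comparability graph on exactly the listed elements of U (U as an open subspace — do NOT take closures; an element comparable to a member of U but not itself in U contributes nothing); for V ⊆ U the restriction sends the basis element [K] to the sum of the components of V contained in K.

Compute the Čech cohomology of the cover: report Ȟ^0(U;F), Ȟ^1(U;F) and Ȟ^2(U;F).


nonempty intersections:
  W1={{t4},{t5},{t6},{t1,t4},{t1,t5},{t1,t6},{t2,t5},{t3,t4},{t3,t5},{t3,t6},{t4,t5},{t4,t6},{t5,t6},{t5,t7},{t6,t7},{t1,t3,t4},{t1,t3,t6},{t1,t5,t7},{t2,t3,t5},{t3,t4,t5},{t4,t5,t6},{t5,t6,t7}} W2={{t2},{t2,t3},{t2,t5},{t2,t3,t5}} W3={{t1},{t3},{t4},{t6},{t1,t3},{t1,t4},{t1,t5},{t1,t6},{t1,t7},{t2,t3},{t3,t4},{t3,t5},{t3,t6},{t3,t7},{t4,t5},{t4,t6},{t5,t6},{t6,t7},{t1,t3,t4},{t1,t3,t6},{t1,t3,t7},{t1,t5,t7},{t2,t3,t5},{t3,t4,t5},{t4,t5,t6},{t5,t6,t7}} W4={{t3},{t4},{t7},{t1,t3},{t1,t4},{t1,t7},{t2,t3},{t3,t4},{t3,t5},{t3,t6},{t3,t7},{t4,t5},{t4,t6},{t5,t7},{t6,t7},{t1,t3,t4},{t1,t3,t6},{t1,t3,t7},{t1,t5,t7},{t2,t3,t5},{t3,t4,t5},{t4,t5,t6},{t5,t6,t7}} W5={{t4},{t5},{t7},{t1,t4},{t1,t5},{t1,t7},{t2,t5},{t3,t4},{t3,t5},{t3,t7},{t4,t5},{t4,t6},{t5,t6},{t5,t7},{t6,t7},{t1,t3,t4},{t1,t3,t7},{t1,t5,t7},{t2,t3,t5},{t3,t4,t5},{t4,t5,t6},{t5,t6,t7}}
  W12={{t2,t5},{t2,t3,t5}} W13={{t4},{t6},{t1,t4},{t1,t5},{t1,t6},{t3,t4},{t3,t5},{t3,t6},{t4,t5},{t4,t6},{t5,t6},{t6,t7},{t1,t3,t4},{t1,t3,t6},{t1,t5,t7},{t2,t3,t5},{t3,t4,t5},{t4,t5,t6},{t5,t6,t7}} W14={{t4},{t1,t4},{t3,t4},{t3,t5},{t3,t6},{t4,t5},{t4,t6},{t5,t7},{t6,t7},{t1,t3,t4},{t1,t3,t6},{t1,t5,t7},{t2,t3,t5},{t3,t4,t5},{t4,t5,t6},{t5,t6,t7}} W15={{t4},{t5},{t1,t4},{t1,t5},{t2,t5},{t3,t4},{t3,t5},{t4,t5},{t4,t6},{t5,t6},{t5,t7},{t6,t7},{t1,t3,t4},{t1,t5,t7},{t2,t3,t5},{t3,t4,t5},{t4,t5,t6},{t5,t6,t7}} W23={{t2,t3},{t2,t3,t5}} W24={{t2,t3},{t2,t3,t5}} W25={{t2,t5},{t2,t3,t5}} W34={{t3},{t4},{t1,t3},{t1,t4},{t1,t7},{t2,t3},{t3,t4},{t3,t5},{t3,t6},{t3,t7},{t4,t5},{t4,t6},{t6,t7},{t1,t3,t4},{t1,t3,t6},{t1,t3,t7},{t1,t5,t7},{t2,t3,t5},{t3,t4,t5},{t4,t5,t6},{t5,t6,t7}} W35={{t4},{t1,t4},{t1,t5},{t1,t7},{t3,t4},{t3,t5},{t3,t7},{t4,t5},{t4,t6},{t5,t6},{t6,t7},{t1,t3,t4},{t1,t3,t7},{t1,t5,t7},{t2,t3,t5},{t3,t4,t5},{t4,t5,t6},{t5,t6,t7}} W45={{t4},{t7},{t1,t4},{t1,t7},{t3,t4},{t3,t5},{t3,t7},{t4,t5},{t4,t6},{t5,t7},{t6,t7},{t1,t3,t4},{t1,t3,t7},{t1,t5,t7},{t2,t3,t5},{t3,t4,t5},{t4,t5,t6},{t5,t6,t7}}
  W123={{t2,t3,t5}} W124={{t2,t3,t5}} W125={{t2,t5},{t2,t3,t5}} W134={{t4},{t1,t4},{t3,t4},{t3,t5},{t3,t6},{t4,t5},{t4,t6},{t6,t7},{t1,t3,t4},{t1,t3,t6},{t1,t5,t7},{t2,t3,t5},{t3,t4,t5},{t4,t5,t6},{t5,t6,t7}} W135={{t4},{t1,t4},{t1,t5},{t3,t4},{t3,t5},{t4,t5},{t4,t6},{t5,t6},{t6,t7},{t1,t3,t4},{t1,t5,t7},{t2,t3,t5},{t3,t4,t5},{t4,t5,t6},{t5,t6,t7}} W145={{t4},{t1,t4},{t3,t4},{t3,t5},{t4,t5},{t4,t6},{t5,t7},{t6,t7},{t1,t3,t4},{t1,t5,t7},{t2,t3,t5},{t3,t4,t5},{t4,t5,t6},{t5,t6,t7}} W234={{t2,t3},{t2,t3,t5}} W235={{t2,t3,t5}} W245={{t2,t3,t5}} W345={{t4},{t1,t4},{t1,t7},{t3,t4},{t3,t5},{t3,t7},{t4,t5},{t4,t6},{t6,t7},{t1,t3,t4},{t1,t3,t7},{t1,t5,t7},{t2,t3,t5},{t3,t4,t5},{t4,t5,t6},{t5,t6,t7}}
  W1234={{t2,t3,t5}} W1235={{t2,t3,t5}} W1245={{t2,t3,t5}} W1345={{t4},{t1,t4},{t3,t4},{t3,t5},{t4,t5},{t4,t6},{t6,t7},{t1,t3,t4},{t1,t5,t7},{t2,t3,t5},{t3,t4,t5},{t4,t5,t6},{t5,t6,t7}} W2345={{t2,t3,t5}}
  W12345={{t2,t3,t5}}
components per intersection:
  W1: {{t4},{t5},{t6},{t1,t4},{t1,t5},{t1,t6},{t2,t5},{t3,t4},{t3,t5},{t3,t6},{t4,t5},{t4,t6},{t5,t6},{t5,t7},{t6,t7},{t1,t3,t4},{t1,t3,t6},{t1,t5,t7},{t2,t3,t5},{t3,t4,t5},{t4,t5,t6},{t5,t6,t7}}
  W2: {{t2},{t2,t3},{t2,t5},{t2,t3,t5}}
  W3: {{t1},{t3},{t4},{t6},{t1,t3},{t1,t4},{t1,t5},{t1,t6},{t1,t7},{t2,t3},{t3,t4},{t3,t5},{t3,t6},{t3,t7},{t4,t5},{t4,t6},{t5,t6},{t6,t7},{t1,t3,t4},{t1,t3,t6},{t1,t3,t7},{t1,t5,t7},{t2,t3,t5},{t3,t4,t5},{t4,t5,t6},{t5,t6,t7}}
  W4: {{t3},{t4},{t7},{t1,t3},{t1,t4},{t1,t7},{t2,t3},{t3,t4},{t3,t5},{t3,t6},{t3,t7},{t4,t5},{t4,t6},{t5,t7},{t6,t7},{t1,t3,t4},{t1,t3,t6},{t1,t3,t7},{t1,t5,t7},{t2,t3,t5},{t3,t4,t5},{t4,t5,t6},{t5,t6,t7}}
  W5: {{t4},{t5},{t7},{t1,t4},{t1,t5},{t1,t7},{t2,t5},{t3,t4},{t3,t5},{t3,t7},{t4,t5},{t4,t6},{t5,t6},{t5,t7},{t6,t7},{t1,t3,t4},{t1,t3,t7},{t1,t5,t7},{t2,t3,t5},{t3,t4,t5},{t4,t5,t6},{t5,t6,t7}}
  W12: {{t2,t5},{t2,t3,t5}}
  W13: {{t4},{t6},{t1,t4},{t1,t6},{t3,t4},{t3,t5},{t3,t6},{t4,t5},{t4,t6},{t5,t6},{t6,t7},{t1,t3,t4},{t1,t3,t6},{t2,t3,t5},{t3,t4,t5},{t4,t5,t6},{t5,t6,t7}} {{t1,t5},{t1,t5,t7}}
  W14: {{t4},{t1,t4},{t3,t4},{t3,t5},{t4,t5},{t4,t6},{t1,t3,t4},{t2,t3,t5},{t3,t4,t5},{t4,t5,t6}} {{t3,t6},{t1,t3,t6}} {{t5,t7},{t6,t7},{t1,t5,t7},{t5,t6,t7}}
  W15: {{t4},{t5},{t1,t4},{t1,t5},{t2,t5},{t3,t4},{t3,t5},{t4,t5},{t4,t6},{t5,t6},{t5,t7},{t6,t7},{t1,t3,t4},{t1,t5,t7},{t2,t3,t5},{t3,t4,t5},{t4,t5,t6},{t5,t6,t7}}
  W23: {{t2,t3},{t2,t3,t5}}
  W24: {{t2,t3},{t2,t3,t5}}
  W25: {{t2,t5},{t2,t3,t5}}
  W34: {{t3},{t4},{t1,t3},{t1,t4},{t1,t7},{t2,t3},{t3,t4},{t3,t5},{t3,t6},{t3,t7},{t4,t5},{t4,t6},{t1,t3,t4},{t1,t3,t6},{t1,t3,t7},{t1,t5,t7},{t2,t3,t5},{t3,t4,t5},{t4,t5,t6}} {{t6,t7},{t5,t6,t7}}
  W35: {{t4},{t1,t4},{t3,t4},{t3,t5},{t4,t5},{t4,t6},{t5,t6},{t6,t7},{t1,t3,t4},{t2,t3,t5},{t3,t4,t5},{t4,t5,t6},{t5,t6,t7}} {{t1,t5},{t1,t7},{t3,t7},{t1,t3,t7},{t1,t5,t7}}
  W45: {{t4},{t1,t4},{t3,t4},{t3,t5},{t4,t5},{t4,t6},{t1,t3,t4},{t2,t3,t5},{t3,t4,t5},{t4,t5,t6}} {{t7},{t1,t7},{t3,t7},{t5,t7},{t6,t7},{t1,t3,t7},{t1,t5,t7},{t5,t6,t7}}
  W123: {{t2,t3,t5}}
  W124: {{t2,t3,t5}}
  W125: {{t2,t5},{t2,t3,t5}}
  W134: {{t4},{t1,t4},{t3,t4},{t3,t5},{t4,t5},{t4,t6},{t1,t3,t4},{t2,t3,t5},{t3,t4,t5},{t4,t5,t6}} {{t3,t6},{t1,t3,t6}} {{t6,t7},{t5,t6,t7}} {{t1,t5,t7}}
  W135: {{t4},{t1,t4},{t3,t4},{t3,t5},{t4,t5},{t4,t6},{t5,t6},{t6,t7},{t1,t3,t4},{t2,t3,t5},{t3,t4,t5},{t4,t5,t6},{t5,t6,t7}} {{t1,t5},{t1,t5,t7}}
  W145: {{t4},{t1,t4},{t3,t4},{t3,t5},{t4,t5},{t4,t6},{t1,t3,t4},{t2,t3,t5},{t3,t4,t5},{t4,t5,t6}} {{t5,t7},{t6,t7},{t1,t5,t7},{t5,t6,t7}}
  W234: {{t2,t3},{t2,t3,t5}}
  W235: {{t2,t3,t5}}
  W245: {{t2,t3,t5}}
  W345: {{t4},{t1,t4},{t3,t4},{t3,t5},{t4,t5},{t4,t6},{t1,t3,t4},{t2,t3,t5},{t3,t4,t5},{t4,t5,t6}} {{t1,t7},{t3,t7},{t1,t3,t7},{t1,t5,t7}} {{t6,t7},{t5,t6,t7}}
  W1234: {{t2,t3,t5}}
  W1235: {{t2,t3,t5}}
  W1245: {{t2,t3,t5}}
  W1345: {{t4},{t1,t4},{t3,t4},{t3,t5},{t4,t5},{t4,t6},{t1,t3,t4},{t2,t3,t5},{t3,t4,t5},{t4,t5,t6}} {{t6,t7},{t5,t6,t7}} {{t1,t5,t7}}
  W2345: {{t2,t3,t5}}
  W12345: {{t2,t3,t5}}
C dims 5,16,17,7; δ0: rk 4, SNF 1^4; δ1: rk 11, SNF 1^11; δ2: rk 6, SNF 1^6
Ȟ^0: (5−4)−0=1 ⇒ Z
Ȟ^1: (16−11)−4=1 ⇒ Z
Ȟ^2: (17−6)−11=0 ⇒ 0

Ȟ^0 = Z,  Ȟ^1 = Z,  Ȟ^2 = 0


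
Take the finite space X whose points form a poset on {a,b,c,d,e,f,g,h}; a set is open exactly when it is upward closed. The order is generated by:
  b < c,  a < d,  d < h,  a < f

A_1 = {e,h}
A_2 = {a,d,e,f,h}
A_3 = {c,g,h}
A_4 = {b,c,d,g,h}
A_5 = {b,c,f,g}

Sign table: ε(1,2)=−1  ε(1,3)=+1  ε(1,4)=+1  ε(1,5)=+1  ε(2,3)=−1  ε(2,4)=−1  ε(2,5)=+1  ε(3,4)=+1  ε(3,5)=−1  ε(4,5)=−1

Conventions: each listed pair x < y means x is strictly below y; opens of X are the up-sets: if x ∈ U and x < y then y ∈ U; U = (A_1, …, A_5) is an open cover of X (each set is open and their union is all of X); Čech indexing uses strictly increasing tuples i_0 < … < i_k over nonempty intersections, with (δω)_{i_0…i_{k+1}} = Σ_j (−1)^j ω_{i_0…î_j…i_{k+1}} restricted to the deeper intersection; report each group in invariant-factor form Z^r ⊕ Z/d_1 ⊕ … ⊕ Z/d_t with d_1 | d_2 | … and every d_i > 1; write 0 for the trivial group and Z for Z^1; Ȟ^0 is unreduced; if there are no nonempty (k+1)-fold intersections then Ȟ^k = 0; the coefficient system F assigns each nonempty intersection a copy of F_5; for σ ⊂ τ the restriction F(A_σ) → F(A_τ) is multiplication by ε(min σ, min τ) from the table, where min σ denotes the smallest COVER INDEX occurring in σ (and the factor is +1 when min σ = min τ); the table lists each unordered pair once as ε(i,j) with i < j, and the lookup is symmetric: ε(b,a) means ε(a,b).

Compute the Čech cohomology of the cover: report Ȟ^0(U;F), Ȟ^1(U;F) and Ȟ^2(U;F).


nerve of the cover:
  A12={e,h} A13={h} A14={h} A23={h} A24={d,h} A25={f} A34={c,g,h} A35={c,g} A45={b,c,g}
  A123={h} A124={h} A134={h} A234={h} A345={c,g}
  A1234={h}
C dims 5,9,5,1; δ0: rk_F5 4; δ1: rk_F5 4; δ2: rk_F5 1
Ȟ^0 = (5 − 4) − 0 = 1, so Ȟ^0 ≅ Z/5
Ȟ^1 = (9 − 4) − 4 = 1, so Ȟ^1 ≅ Z/5
Ȟ^2 = (5 − 1) − 4 = 0, so Ȟ^2 ≅ 0

Ȟ^0 = Z/5,  Ȟ^1 = Z/5,  Ȟ^2 = 0


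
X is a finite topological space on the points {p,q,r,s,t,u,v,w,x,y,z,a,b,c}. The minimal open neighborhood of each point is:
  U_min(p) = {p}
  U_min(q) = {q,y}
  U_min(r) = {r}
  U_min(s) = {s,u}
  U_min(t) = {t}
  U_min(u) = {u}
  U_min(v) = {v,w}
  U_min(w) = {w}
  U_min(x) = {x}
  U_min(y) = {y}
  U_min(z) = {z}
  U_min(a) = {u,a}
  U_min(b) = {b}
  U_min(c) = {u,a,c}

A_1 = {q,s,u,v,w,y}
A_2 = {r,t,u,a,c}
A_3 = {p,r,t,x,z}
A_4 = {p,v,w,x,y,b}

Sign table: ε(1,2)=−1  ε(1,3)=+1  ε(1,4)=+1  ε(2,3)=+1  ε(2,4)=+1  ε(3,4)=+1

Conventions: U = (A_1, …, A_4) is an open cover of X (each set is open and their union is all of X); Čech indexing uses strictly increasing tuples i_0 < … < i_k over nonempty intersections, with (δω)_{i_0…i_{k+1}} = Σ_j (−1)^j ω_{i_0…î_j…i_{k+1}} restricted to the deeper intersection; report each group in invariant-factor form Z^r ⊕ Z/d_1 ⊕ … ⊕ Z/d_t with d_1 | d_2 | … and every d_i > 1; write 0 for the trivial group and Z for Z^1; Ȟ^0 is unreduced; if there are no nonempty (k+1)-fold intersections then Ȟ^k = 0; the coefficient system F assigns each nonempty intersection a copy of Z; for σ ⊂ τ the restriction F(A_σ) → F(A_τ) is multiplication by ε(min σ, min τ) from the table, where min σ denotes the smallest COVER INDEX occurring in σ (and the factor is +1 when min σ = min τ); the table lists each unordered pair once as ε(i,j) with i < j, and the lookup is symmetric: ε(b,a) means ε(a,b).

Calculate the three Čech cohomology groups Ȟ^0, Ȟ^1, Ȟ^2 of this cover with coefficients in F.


nonempty intersections:
  A12={u} A14={v,w,y} A23={r,t} A34={p,x}
C dims 4,4; δ0: rk 4, SNF 1^3·2
Ȟ^0: (4−4)−0=0 ⇒ 0
Ȟ^1: (4−0)−4=0 plus torsion [2] ⇒ Z/2
Ȟ^2: (0−0)−0=0 ⇒ 0

Ȟ^0 ≅ 0, Ȟ^1 ≅ Z/2 and Ȟ^2 ≅ 0


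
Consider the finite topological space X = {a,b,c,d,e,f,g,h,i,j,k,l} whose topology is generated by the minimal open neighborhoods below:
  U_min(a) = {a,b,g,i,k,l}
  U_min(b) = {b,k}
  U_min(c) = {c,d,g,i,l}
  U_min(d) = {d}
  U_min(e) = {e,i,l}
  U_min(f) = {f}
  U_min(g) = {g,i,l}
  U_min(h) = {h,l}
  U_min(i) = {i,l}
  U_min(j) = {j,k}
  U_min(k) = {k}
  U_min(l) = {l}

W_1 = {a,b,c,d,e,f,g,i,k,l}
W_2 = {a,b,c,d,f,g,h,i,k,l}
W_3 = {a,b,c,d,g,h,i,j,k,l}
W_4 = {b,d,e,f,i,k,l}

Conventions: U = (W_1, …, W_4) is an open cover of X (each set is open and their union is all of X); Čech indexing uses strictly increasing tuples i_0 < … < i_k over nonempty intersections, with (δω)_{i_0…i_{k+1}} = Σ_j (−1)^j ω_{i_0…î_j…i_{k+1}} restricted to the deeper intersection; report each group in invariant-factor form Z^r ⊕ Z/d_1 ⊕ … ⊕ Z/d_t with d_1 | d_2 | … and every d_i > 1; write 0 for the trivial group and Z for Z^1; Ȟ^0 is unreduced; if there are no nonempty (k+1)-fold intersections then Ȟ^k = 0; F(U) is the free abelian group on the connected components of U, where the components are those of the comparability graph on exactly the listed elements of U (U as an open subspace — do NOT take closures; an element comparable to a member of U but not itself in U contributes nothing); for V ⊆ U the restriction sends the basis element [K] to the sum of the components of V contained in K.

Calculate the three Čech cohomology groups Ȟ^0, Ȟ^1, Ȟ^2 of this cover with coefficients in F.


nerve of the cover:
  W12={a,b,c,d,f,g,i,k,l} W13={a,b,c,d,g,i,k,l} W14={b,d,e,f,i,k,l} W23={a,b,c,d,g,h,i,k,l} W24={b,d,f,i,k,l} W34={b,d,i,k,l}
  W123={a,b,c,d,g,i,k,l} W124={b,d,f,i,k,l} W134={b,d,i,k,l} W234={b,d,i,k,l}
  W1234={b,d,i,k,l}
components per intersection:
  W1: {a,b,c,d,e,g,i,k,l} {f}
  W2: {a,b,c,d,g,h,i,k,l} {f}
  W3: {a,b,c,d,g,h,i,j,k,l}
  W4: {b,k} {d} {e,i,l} {f}
  W12: {a,b,c,d,g,i,k,l} {f}
  W13: {a,b,c,d,g,i,k,l}
  W14: {b,k} {d} {e,i,l} {f}
  W23: {a,b,c,d,g,h,i,k,l}
  W24: {b,k} {d} {f} {i,l}
  W34: {b,k} {d} {i,l}
  W123: {a,b,c,d,g,i,k,l}
  W124: {b,k} {d} {f} {i,l}
  W134: {b,k} {d} {i,l}
  W234: {b,k} {d} {i,l}
  W1234: {b,k} {d} {i,l}
C dims 9,15,11,3; δ0: rk 7, SNF 1^7; δ1: rk 8, SNF 1^8; δ2: rk 3, SNF 1^3
Ȟ^0 = (9 − 7) − 0 = 2, so Ȟ^0 ≅ Z^2
Ȟ^1 = (15 − 8) − 7 = 0, so Ȟ^1 ≅ 0
Ȟ^2 = (11 − 3) − 8 = 0, so Ȟ^2 ≅ 0

Ȟ^0 ≅ Z^2; Ȟ^1 ≅ 0; Ȟ^2 ≅ 0


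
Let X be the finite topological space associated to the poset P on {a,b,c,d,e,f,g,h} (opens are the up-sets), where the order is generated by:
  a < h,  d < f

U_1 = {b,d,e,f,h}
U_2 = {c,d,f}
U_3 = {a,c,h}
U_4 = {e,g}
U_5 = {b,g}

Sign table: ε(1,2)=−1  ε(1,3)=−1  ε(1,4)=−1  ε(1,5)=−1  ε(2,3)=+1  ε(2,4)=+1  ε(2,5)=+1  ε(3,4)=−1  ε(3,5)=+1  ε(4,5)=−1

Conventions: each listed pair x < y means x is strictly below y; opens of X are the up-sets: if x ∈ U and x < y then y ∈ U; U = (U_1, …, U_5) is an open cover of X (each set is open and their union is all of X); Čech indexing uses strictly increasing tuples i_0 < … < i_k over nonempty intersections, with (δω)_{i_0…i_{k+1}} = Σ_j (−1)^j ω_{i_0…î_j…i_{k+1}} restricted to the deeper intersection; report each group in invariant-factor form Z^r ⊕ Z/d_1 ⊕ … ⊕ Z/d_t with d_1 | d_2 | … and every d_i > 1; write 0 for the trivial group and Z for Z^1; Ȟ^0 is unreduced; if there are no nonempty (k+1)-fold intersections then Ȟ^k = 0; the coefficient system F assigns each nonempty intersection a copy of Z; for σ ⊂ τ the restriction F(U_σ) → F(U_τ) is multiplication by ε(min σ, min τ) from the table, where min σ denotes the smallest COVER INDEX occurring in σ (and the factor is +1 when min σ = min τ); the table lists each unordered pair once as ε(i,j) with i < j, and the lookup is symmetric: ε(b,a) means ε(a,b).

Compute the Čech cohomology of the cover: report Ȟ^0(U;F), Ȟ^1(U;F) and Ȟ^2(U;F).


cover nerve:
  U12={d,f} U13={h} U14={e} U15={b} U23={c} U45={g}
C dims 5,6; δ0: rk 5, SNF 1^4·2
Ȟ^0: (5−5)−0=0 ⇒ 0
Ȟ^1: (6−0)−5=1 plus torsion [2] ⇒ Z ⊕ Z/2
Ȟ^2: (0−0)−0=0 ⇒ 0

Ȟ^0 = 0, Ȟ^1 = Z ⊕ Z/2, Ȟ^2 = 0


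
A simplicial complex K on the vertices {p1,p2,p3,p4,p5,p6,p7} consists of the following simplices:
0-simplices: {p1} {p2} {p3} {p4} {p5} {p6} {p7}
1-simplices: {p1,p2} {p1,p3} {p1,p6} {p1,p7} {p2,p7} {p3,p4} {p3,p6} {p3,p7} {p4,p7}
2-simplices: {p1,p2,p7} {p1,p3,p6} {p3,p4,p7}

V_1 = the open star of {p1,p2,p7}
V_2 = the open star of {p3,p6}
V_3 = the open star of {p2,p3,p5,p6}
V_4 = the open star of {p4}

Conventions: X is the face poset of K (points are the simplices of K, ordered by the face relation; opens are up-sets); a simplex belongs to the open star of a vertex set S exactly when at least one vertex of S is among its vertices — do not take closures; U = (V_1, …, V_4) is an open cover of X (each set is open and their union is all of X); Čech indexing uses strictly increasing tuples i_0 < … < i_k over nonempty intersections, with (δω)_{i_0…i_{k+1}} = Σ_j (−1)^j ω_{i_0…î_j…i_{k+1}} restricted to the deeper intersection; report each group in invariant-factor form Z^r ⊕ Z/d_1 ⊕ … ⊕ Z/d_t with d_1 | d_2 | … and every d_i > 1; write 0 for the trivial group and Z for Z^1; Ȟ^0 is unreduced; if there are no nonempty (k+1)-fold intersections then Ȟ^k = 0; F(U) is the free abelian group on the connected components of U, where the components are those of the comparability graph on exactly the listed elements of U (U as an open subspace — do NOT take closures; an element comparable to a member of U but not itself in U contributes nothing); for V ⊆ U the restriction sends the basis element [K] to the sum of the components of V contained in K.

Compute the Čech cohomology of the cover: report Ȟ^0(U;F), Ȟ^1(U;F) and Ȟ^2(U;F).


nerve simplices:
  V1={{p1},{p2},{p7},{p1,p2},{p1,p3},{p1,p6},{p1,p7},{p2,p7},{p3,p7},{p4,p7},{p1,p2,p7},{p1,p3,p6},{p3,p4,p7}} V2={{p3},{p6},{p1,p3},{p1,p6},{p3,p4},{p3,p6},{p3,p7},{p1,p3,p6},{p3,p4,p7}} V3={{p2},{p3},{p5},{p6},{p1,p2},{p1,p3},{p1,p6},{p2,p7},{p3,p4},{p3,p6},{p3,p7},{p1,p2,p7},{p1,p3,p6},{p3,p4,p7}} V4={{p4},{p3,p4},{p4,p7},{p3,p4,p7}}
  V12={{p1,p3},{p1,p6},{p3,p7},{p1,p3,p6},{p3,p4,p7}} V13={{p2},{p1,p2},{p1,p3},{p1,p6},{p2,p7},{p3,p7},{p1,p2,p7},{p1,p3,p6},{p3,p4,p7}} V14={{p4,p7},{p3,p4,p7}} V23={{p3},{p6},{p1,p3},{p1,p6},{p3,p4},{p3,p6},{p3,p7},{p1,p3,p6},{p3,p4,p7}} V24={{p3,p4},{p3,p4,p7}} V34={{p3,p4},{p3,p4,p7}}
  V123={{p1,p3},{p1,p6},{p3,p7},{p1,p3,p6},{p3,p4,p7}} V124={{p3,p4,p7}} V134={{p3,p4,p7}} V234={{p3,p4},{p3,p4,p7}}
  V1234={{p3,p4,p7}}
components per intersection:
  V1: {{p1},{p2},{p7},{p1,p2},{p1,p3},{p1,p6},{p1,p7},{p2,p7},{p3,p7},{p4,p7},{p1,p2,p7},{p1,p3,p6},{p3,p4,p7}}
  V2: {{p3},{p6},{p1,p3},{p1,p6},{p3,p4},{p3,p6},{p3,p7},{p1,p3,p6},{p3,p4,p7}}
  V3: {{p2},{p1,p2},{p2,p7},{p1,p2,p7}} {{p3},{p6},{p1,p3},{p1,p6},{p3,p4},{p3,p6},{p3,p7},{p1,p3,p6},{p3,p4,p7}} {{p5}}
  V4: {{p4},{p3,p4},{p4,p7},{p3,p4,p7}}
  V12: {{p1,p3},{p1,p6},{p1,p3,p6}} {{p3,p7},{p3,p4,p7}}
  V13: {{p2},{p1,p2},{p2,p7},{p1,p2,p7}} {{p1,p3},{p1,p6},{p1,p3,p6}} {{p3,p7},{p3,p4,p7}}
  V14: {{p4,p7},{p3,p4,p7}}
  V23: {{p3},{p6},{p1,p3},{p1,p6},{p3,p4},{p3,p6},{p3,p7},{p1,p3,p6},{p3,p4,p7}}
  V24: {{p3,p4},{p3,p4,p7}}
  V34: {{p3,p4},{p3,p4,p7}}
  V123: {{p1,p3},{p1,p6},{p1,p3,p6}} {{p3,p7},{p3,p4,p7}}
  V124: {{p3,p4,p7}}
  V134: {{p3,p4,p7}}
  V234: {{p3,p4},{p3,p4,p7}}
  V1234: {{p3,p4,p7}}
C dims 6,9,5,1; δ0: rk 4, SNF 1^4; δ1: rk 4, SNF 1^4; δ2: rk 1, SNF 1^1
degree 0: 6−4−0 = 2 → Ȟ^0 ≅ Z^2
degree 1: 9−4−4 = 1 → Ȟ^1 ≅ Z
degree 2: 5−1−4 = 0 → Ȟ^2 ≅ 0

Ȟ^0 ≅ Z^2,  Ȟ^1 ≅ Z,  Ȟ^2 ≅ 0


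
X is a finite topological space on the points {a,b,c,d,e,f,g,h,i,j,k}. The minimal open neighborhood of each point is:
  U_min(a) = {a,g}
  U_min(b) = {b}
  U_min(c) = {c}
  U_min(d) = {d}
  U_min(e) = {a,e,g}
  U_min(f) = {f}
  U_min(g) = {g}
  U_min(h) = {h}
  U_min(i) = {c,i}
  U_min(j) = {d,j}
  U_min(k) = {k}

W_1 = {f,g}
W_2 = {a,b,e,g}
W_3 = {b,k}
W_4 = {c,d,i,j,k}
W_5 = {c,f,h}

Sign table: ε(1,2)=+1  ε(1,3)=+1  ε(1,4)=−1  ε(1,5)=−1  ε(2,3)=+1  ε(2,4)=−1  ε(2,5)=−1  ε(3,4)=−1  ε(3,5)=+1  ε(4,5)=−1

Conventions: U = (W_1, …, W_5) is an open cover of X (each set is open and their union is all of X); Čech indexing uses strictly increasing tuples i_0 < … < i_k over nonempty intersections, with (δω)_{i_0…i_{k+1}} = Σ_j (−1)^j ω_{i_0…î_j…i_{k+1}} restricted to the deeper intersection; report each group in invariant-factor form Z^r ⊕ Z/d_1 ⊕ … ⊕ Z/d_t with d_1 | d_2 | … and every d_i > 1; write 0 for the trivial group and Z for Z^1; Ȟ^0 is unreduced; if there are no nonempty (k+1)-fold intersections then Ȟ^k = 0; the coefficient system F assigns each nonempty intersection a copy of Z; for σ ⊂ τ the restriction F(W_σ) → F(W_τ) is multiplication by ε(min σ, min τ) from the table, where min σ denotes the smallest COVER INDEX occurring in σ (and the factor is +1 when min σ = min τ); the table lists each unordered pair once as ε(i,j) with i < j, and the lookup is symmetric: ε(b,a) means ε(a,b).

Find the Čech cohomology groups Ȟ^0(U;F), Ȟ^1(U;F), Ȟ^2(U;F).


intersection data:
  W12={g} W15={f} W23={b} W34={k} W45={c}
C dims 5,5; δ0: rk 5, SNF 1^4·2
Ȟ^0 = (5 − 5) − 0 = 0, so Ȟ^0 ≅ 0
Ȟ^1 = (5 − 0) − 5 = 0 plus torsion [2], so Ȟ^1 ≅ Z/2
Ȟ^2 = (0 − 0) − 0 = 0, so Ȟ^2 ≅ 0

Ȟ^0 ≅ 0; Ȟ^1 ≅ Z/2; Ȟ^2 ≅ 0


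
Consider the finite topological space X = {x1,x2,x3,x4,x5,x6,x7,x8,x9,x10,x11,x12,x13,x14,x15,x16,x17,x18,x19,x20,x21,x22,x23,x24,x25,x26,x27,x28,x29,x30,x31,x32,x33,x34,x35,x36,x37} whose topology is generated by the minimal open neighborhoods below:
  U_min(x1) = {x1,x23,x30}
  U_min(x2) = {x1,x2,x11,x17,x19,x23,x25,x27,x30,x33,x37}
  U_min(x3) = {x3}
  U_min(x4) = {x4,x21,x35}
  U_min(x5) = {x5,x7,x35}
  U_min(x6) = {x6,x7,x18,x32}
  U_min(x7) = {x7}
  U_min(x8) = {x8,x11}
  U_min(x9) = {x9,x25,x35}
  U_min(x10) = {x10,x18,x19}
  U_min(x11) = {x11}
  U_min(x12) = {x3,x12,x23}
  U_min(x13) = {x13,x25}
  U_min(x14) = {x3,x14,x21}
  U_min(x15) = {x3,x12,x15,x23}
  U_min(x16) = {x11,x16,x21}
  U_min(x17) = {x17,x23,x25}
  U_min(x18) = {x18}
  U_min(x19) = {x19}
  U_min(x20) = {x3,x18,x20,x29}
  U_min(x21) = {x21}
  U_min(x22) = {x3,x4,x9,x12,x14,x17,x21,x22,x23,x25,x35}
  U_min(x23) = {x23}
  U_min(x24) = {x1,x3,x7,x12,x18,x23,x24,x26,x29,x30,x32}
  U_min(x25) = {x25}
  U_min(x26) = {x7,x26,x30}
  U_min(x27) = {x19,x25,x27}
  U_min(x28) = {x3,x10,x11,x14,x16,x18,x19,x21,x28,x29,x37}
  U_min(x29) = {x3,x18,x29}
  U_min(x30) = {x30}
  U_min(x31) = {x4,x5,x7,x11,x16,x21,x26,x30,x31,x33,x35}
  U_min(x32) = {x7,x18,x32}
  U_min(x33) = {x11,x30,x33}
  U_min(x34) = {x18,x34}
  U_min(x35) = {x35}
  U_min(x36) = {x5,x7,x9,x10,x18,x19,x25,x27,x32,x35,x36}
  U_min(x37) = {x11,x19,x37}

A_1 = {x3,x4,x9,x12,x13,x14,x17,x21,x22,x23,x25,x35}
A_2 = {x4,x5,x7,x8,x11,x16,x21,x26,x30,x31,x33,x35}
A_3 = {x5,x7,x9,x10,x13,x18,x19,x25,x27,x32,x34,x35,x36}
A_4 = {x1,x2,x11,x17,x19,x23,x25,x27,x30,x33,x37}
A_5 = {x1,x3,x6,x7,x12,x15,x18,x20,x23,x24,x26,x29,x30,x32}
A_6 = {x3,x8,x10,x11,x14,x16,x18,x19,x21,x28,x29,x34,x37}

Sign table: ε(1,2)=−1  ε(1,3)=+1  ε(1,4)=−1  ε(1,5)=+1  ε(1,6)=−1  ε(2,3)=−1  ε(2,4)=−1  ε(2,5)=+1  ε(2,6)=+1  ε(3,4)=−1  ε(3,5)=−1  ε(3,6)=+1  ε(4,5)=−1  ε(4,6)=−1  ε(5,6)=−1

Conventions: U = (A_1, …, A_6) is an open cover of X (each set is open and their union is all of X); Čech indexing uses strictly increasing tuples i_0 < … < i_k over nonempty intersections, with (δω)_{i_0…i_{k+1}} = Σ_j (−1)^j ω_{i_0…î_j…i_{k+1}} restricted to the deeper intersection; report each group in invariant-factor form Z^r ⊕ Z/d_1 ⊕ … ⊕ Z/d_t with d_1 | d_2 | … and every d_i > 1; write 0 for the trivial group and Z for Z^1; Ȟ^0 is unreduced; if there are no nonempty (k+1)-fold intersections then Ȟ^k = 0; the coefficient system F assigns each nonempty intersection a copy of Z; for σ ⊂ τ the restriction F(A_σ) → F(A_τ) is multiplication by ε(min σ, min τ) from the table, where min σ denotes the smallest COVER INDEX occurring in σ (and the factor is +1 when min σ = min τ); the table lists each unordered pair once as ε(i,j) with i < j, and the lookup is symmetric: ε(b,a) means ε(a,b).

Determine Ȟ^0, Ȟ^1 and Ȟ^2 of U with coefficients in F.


nerve simplices:
  A12={x4,x21,x35} A13={x9,x13,x25,x35} A14={x17,x23,x25} A15={x3,x12,x23} A16={x3,x14,x21} A23={x5,x7,x35} A24={x11,x30,x33} A25={x7,x26,x30} A26={x8,x11,x16,x21} A34={x19,x25,x27} A35={x7,x18,x32} A36={x10,x18,x19,x34} A45={x1,x23,x30} A46={x11,x19,x37} A56={x3,x18,x29}
  A123={x35} A126={x21} A134={x25} A145={x23} A156={x3} A235={x7} A245={x30} A246={x11} A346={x19} A356={x18}
C dims 6,15,10; δ0: rk 6, SNF 1^5·2; δ1: rk 9, SNF 1^9
degree 0: 6−6−0 = 0 → Ȟ^0 ≅ 0
degree 1: 15−9−6 = 0 plus torsion [2] → Ȟ^1 ≅ Z/2
degree 2: 10−0−9 = 1 → Ȟ^2 ≅ Z

Ȟ^0 = 0, Ȟ^1 = Z/2, Ȟ^2 = Z


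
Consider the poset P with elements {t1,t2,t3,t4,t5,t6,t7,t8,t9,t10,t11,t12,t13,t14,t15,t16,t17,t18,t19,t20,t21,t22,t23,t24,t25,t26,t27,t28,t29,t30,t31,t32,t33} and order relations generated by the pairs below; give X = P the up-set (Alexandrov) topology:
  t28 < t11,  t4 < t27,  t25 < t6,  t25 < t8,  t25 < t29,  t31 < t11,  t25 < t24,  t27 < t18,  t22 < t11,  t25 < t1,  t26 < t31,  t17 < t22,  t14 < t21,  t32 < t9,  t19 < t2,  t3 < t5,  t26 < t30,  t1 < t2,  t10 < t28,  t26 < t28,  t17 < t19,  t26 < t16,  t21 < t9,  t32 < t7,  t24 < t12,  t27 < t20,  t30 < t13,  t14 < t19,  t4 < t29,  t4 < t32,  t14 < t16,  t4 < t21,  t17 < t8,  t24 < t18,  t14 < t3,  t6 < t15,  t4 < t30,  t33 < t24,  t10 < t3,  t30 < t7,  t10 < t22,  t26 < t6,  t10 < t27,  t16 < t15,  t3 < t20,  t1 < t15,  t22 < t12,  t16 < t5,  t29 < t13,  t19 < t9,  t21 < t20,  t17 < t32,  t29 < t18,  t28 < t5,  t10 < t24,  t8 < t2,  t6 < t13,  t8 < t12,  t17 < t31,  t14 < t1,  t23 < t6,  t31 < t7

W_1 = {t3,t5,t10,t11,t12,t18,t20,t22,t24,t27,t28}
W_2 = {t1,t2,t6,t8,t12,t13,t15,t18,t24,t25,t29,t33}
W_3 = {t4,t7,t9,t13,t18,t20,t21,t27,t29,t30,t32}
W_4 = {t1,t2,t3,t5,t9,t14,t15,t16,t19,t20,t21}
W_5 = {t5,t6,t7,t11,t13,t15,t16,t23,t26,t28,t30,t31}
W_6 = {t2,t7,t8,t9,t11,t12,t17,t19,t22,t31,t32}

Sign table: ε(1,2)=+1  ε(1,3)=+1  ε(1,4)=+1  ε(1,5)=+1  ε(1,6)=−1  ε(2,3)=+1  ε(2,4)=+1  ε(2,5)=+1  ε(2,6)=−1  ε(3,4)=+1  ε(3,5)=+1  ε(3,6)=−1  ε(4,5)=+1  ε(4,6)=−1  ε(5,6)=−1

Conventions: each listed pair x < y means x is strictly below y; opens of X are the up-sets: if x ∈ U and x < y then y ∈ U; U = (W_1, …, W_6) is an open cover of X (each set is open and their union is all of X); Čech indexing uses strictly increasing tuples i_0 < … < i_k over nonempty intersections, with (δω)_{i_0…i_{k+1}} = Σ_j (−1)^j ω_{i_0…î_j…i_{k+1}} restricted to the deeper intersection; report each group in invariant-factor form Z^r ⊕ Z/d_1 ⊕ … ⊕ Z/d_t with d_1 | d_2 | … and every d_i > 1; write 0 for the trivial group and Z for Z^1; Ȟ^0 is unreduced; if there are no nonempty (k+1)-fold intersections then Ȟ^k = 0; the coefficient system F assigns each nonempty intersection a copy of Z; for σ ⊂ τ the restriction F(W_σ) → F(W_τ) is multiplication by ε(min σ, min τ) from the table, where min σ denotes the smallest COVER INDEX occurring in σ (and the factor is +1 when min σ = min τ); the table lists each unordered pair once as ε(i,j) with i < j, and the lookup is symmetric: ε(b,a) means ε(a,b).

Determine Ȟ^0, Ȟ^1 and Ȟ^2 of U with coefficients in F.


nonempty intersections:
  W12={t12,t18,t24} W13={t18,t20,t27} W14={t3,t5,t20} W15={t5,t11,t28} W16={t11,t12,t22} W23={t13,t18,t29} W24={t1,t2,t15} W25={t6,t13,t15} W26={t2,t8,t12} W34={t9,t20,t21} W35={t7,t13,t30} W36={t7,t9,t32} W45={t5,t15,t16} W46={t2,t9,t19} W56={t7,t11,t31}
  W123={t18} W126={t12} W134={t20} W145={t5} W156={t11} W235={t13} W245={t15} W246={t2} W346={t9} W356={t7}
C dims 6,15,10; δ0: rk 5, SNF 1^5; δ1: rk 10, SNF 1^9·2
Ȟ^0: (6−5)−0=1 ⇒ Z
Ȟ^1: (15−10)−5=0 ⇒ 0
Ȟ^2: (10−0)−10=0 plus torsion [2] ⇒ Z/2

Ȟ^0(U;F) ≅ Z; Ȟ^1(U;F) ≅ 0; Ȟ^2(U;F) ≅ Z/2


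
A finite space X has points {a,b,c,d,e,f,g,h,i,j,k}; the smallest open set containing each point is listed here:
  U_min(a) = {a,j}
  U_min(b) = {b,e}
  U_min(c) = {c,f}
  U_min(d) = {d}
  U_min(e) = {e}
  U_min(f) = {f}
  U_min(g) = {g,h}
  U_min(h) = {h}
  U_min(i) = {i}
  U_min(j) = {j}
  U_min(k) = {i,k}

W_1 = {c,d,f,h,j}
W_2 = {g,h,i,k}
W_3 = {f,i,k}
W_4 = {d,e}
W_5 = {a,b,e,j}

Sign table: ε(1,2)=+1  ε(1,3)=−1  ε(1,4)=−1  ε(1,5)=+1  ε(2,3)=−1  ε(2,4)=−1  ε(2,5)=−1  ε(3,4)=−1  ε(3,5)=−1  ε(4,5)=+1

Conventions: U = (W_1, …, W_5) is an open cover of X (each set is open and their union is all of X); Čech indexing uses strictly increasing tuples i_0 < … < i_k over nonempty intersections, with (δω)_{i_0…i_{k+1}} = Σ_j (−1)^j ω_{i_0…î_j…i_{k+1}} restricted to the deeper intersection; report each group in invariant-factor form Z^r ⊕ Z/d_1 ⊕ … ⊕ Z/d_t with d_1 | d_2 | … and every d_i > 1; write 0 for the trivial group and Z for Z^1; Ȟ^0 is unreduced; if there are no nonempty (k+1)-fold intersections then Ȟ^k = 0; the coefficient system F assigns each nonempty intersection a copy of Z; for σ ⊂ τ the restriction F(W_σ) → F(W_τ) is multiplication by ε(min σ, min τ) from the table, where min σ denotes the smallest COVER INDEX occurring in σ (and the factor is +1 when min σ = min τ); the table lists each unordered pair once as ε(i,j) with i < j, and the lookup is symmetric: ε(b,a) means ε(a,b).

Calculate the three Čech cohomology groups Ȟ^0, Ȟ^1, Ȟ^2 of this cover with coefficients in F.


nerve of the cover:
  W12={h} W13={f} W14={d} W15={j} W23={i,k} W45={e}
C dims 5,6; δ0: rk 5, SNF 1^4·2
Ȟ^0 = (5 − 5) − 0 = 0, so Ȟ^0 ≅ 0
Ȟ^1 = (6 − 0) − 5 = 1 plus torsion [2], so Ȟ^1 ≅ Z ⊕ Z/2
Ȟ^2 = (0 − 0) − 0 = 0, so Ȟ^2 ≅ 0

Ȟ^0(U;F) ≅ 0, Ȟ^1(U;F) ≅ Z ⊕ Z/2, Ȟ^2(U;F) ≅ 0


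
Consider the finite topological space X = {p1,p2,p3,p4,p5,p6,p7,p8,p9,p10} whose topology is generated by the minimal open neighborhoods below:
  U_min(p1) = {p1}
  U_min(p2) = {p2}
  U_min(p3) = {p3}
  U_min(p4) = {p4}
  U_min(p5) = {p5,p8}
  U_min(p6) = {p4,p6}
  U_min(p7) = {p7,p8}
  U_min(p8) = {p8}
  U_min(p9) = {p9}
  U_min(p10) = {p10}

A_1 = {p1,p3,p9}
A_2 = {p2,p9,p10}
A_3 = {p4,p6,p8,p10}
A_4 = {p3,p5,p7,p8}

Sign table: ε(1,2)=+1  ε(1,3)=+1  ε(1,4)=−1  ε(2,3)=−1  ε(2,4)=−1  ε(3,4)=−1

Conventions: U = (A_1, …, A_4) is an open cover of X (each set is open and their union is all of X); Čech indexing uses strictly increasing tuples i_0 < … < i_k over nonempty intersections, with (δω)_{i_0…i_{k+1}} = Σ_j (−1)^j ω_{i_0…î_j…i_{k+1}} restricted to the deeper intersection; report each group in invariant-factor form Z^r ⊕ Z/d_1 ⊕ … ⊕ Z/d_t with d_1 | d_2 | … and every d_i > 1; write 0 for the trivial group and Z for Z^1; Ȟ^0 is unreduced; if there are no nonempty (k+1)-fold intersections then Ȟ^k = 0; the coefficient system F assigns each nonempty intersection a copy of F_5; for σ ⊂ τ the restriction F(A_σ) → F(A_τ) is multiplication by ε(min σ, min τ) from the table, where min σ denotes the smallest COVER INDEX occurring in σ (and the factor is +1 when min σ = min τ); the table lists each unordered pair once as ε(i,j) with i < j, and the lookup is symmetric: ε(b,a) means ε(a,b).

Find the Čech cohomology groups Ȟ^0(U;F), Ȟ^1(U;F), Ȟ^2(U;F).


Ȟ^0 = 0, Ȟ^1 = 0, Ȟ^2 = 0

cover nerve:
  A12={p9} A14={p3} A23={p10} A34={p8}
C dims 4,4; δ0: rk_F5 4
Ȟ^0: (4−4)−0=0 ⇒ 0
Ȟ^1: (4−0)−4=0 ⇒ 0
Ȟ^2: (0−0)−0=0 ⇒ 0


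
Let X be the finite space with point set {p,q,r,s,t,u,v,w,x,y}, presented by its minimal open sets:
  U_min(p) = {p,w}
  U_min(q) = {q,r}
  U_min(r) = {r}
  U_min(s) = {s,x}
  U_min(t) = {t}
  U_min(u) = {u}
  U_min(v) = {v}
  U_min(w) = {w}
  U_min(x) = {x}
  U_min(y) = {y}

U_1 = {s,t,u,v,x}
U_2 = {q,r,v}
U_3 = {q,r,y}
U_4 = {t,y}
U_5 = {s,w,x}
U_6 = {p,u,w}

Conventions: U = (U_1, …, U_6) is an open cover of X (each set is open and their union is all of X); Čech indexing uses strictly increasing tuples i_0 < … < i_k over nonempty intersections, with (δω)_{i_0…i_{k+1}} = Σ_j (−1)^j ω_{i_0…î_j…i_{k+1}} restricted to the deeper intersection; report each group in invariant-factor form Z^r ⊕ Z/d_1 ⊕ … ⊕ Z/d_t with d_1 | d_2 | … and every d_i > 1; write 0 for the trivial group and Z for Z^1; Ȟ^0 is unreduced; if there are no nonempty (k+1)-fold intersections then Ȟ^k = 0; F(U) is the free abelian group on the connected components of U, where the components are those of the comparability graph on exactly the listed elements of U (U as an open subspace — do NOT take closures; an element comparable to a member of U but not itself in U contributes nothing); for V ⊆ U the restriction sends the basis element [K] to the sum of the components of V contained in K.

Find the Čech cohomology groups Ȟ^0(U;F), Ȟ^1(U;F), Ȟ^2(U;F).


nerve of the cover:
  U12={v} U14={t} U15={s,x} U16={u} U23={q,r} U34={y} U56={w}
components per intersection:
  U1: {s,x} {t} {u} {v}
  U2: {q,r} {v}
  U3: {q,r} {y}
  U4: {t} {y}
  U5: {s,x} {w}
  U6: {p,w} {u}
  U12: {v}
  U14: {t}
  U15: {s,x}
  U16: {u}
  U23: {q,r}
  U34: {y}
  U56: {w}
C dims 14,7; δ0: rk 7, SNF 1^7
Ȟ^0 = (14 − 7) − 0 = 7, so Ȟ^0 ≅ Z^7
Ȟ^1 = (7 − 0) − 7 = 0, so Ȟ^1 ≅ 0
Ȟ^2 = (0 − 0) − 0 = 0, so Ȟ^2 ≅ 0

Ȟ^0(U;F) ≅ Z^7,  Ȟ^1(U;F) ≅ 0,  Ȟ^2(U;F) ≅ 0
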